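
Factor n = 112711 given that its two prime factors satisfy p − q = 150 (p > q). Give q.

Since p = q + 150, we have 112711 = q(q + 150), so q² + 150q − 112711 = 0.
Discriminant: 150² + 4·112711 = 22500 + 450844 = 473344; √473344 = 688.
q = (−150 + 688)/2 = 269, and p = q + 150 = 419.
Check: 269 · 419 = 112711.

269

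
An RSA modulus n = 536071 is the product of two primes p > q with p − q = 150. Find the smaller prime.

661

Since p = q + 150, we have 536071 = q(q + 150), so q² + 150q − 536071 = 0.
Discriminant: 150² + 4·536071 = 22500 + 2144284 = 2166784; √2166784 = 1472.
q = (−150 + 1472)/2 = 661, and p = q + 150 = 811.
Check: 661 · 811 = 536071.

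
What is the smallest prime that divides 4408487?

4408487 is odd.
Digit sum 35, not divisible by 3.
Ends in 7: not divisible by 5.
7: 4408487 = 7·629783 + 6
11: 4408487 = 11·400771 + 6
13: 4408487 = 13·339114 + 5
17: 4408487 = 17·259322 + 13
19: 4408487 = 19·232025 + 12
23: 4408487 = 23·191673 + 8
29: 4408487 = 29·152016 + 23
31: 4408487 = 31·142209 + 8
37: 4408487 = 37·119148 + 11
41: 4408487 = 41·107524 + 3
43: 4408487 = 43·102522 + 41
47: 4408487 = 47·93797 + 28
53: 4408487 = 53·83179

53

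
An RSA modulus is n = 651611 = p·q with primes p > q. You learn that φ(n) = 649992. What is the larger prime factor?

φ(n) = (p−1)(q−1) = n − (p+q) + 1, so p + q = 651611 − 649992 + 1 = 1620.
p and q are the roots of t² − 1620t + 651611 = 0.
Discriminant: 1620² − 4·651611 = 2624400 − 2606444 = 17956; √17956 = 134.
q = (1620 − 134)/2 = 743, p = (1620 + 134)/2 = 877.
Check: 743 · 877 = 651611.

877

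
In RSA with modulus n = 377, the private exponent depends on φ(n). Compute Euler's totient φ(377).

Factor: 377 = 13 · 29.
φ(377) = (13−1) · (29−1) = 12 · 28 = 336.

336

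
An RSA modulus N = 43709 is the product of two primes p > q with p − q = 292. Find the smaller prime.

Since p = q + 292, we have 43709 = q(q + 292), so q² + 292q − 43709 = 0.
Discriminant: 292² + 4·43709 = 85264 + 174836 = 260100; √260100 = 510.
q = (−292 + 510)/2 = 109, and p = q + 292 = 401.
Check: 109 · 401 = 43709.

109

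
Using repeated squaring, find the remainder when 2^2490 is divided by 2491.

2414

2^1 ≡ 2 (mod 2491)
2^2 ≡ 2^2 = 4 ≡ 4 (mod 2491)
2^4 ≡ 4^2 = 16 ≡ 16 (mod 2491)
2^8 ≡ 16^2 = 256 ≡ 256 (mod 2491)
2^16 ≡ 256^2 = 65536 ≡ 770 (mod 2491)
2^32 ≡ 770^2 = 592900 ≡ 42 (mod 2491)
2^64 ≡ 42^2 = 1764 ≡ 1764 (mod 2491)
2^128 ≡ 1764^2 = 3111696 ≡ 437 (mod 2491)
2^256 ≡ 437^2 = 190969 ≡ 1653 (mod 2491)
2^512 ≡ 1653^2 = 2732409 ≡ 2273 (mod 2491)
2^1024 ≡ 2273^2 = 5166529 ≡ 195 (mod 2491)
2^2048 ≡ 195^2 = 38025 ≡ 660 (mod 2491)
2490 = 2048 + 256 + 128 + 32 + 16 + 8 + 2 in binary powers of 2.
So 2^2490 ≡ 660 · 1653 · 437 · 42 · 770 · 256 · 4 ≡ 2414 (mod 2491).
Since 2414 ≠ 1, base 2 is a Fermat witness: 2491 is composite.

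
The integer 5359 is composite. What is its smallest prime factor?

23

5359 is odd.
Digit sum 22, not divisible by 3.
Ends in 9: not divisible by 5.
7: 5359 = 7·765 + 4
11: 5359 = 11·487 + 2
13: 5359 = 13·412 + 3
17: 5359 = 17·315 + 4
19: 5359 = 19·282 + 1
23: 5359 = 23·233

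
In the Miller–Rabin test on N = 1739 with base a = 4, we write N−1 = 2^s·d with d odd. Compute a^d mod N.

1739 − 1 = 1738 = 2^1 · 869, so d = 869.
4^1 ≡ 4 (mod 1739)
4^2 ≡ 4^2 = 16 ≡ 16 (mod 1739)
4^4 ≡ 16^2 = 256 ≡ 256 (mod 1739)
4^8 ≡ 256^2 = 65536 ≡ 1193 (mod 1739)
4^16 ≡ 1193^2 = 1423249 ≡ 747 (mod 1739)
4^32 ≡ 747^2 = 558009 ≡ 1529 (mod 1739)
4^64 ≡ 1529^2 = 2337841 ≡ 625 (mod 1739)
4^128 ≡ 625^2 = 390625 ≡ 1089 (mod 1739)
4^256 ≡ 1089^2 = 1185921 ≡ 1662 (mod 1739)
4^512 ≡ 1662^2 = 2762244 ≡ 712 (mod 1739)
869 = 512 + 256 + 64 + 32 + 4 + 1 in binary powers of 2.
So 4^869 ≡ 712 · 1662 · 625 · 1529 · 256 · 4 ≡ 1283 (mod 1739).
Squaring chain: 1283; never reaches −1, so base 4 is a Miller–Rabin witness that 1739 is composite.

1283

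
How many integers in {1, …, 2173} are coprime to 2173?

2080

Factor: 2173 = 41 · 53.
φ(2173) = (41−1) · (53−1) = 40 · 52 = 2080.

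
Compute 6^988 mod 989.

6^1 ≡ 6 (mod 989)
6^2 ≡ 6^2 = 36 ≡ 36 (mod 989)
6^4 ≡ 36^2 = 1296 ≡ 307 (mod 989)
6^8 ≡ 307^2 = 94249 ≡ 294 (mod 989)
6^16 ≡ 294^2 = 86436 ≡ 393 (mod 989)
6^32 ≡ 393^2 = 154449 ≡ 165 (mod 989)
6^64 ≡ 165^2 = 27225 ≡ 522 (mod 989)
6^128 ≡ 522^2 = 272484 ≡ 509 (mod 989)
6^256 ≡ 509^2 = 259081 ≡ 952 (mod 989)
6^512 ≡ 952^2 = 906304 ≡ 380 (mod 989)
988 = 512 + 256 + 128 + 64 + 16 + 8 + 4 in binary powers of 2.
So 6^988 ≡ 380 · 952 · 509 · 522 · 393 · 294 · 307 ≡ 522 (mod 989).
Since 522 ≠ 1, base 6 is a Fermat witness: 989 is composite.

522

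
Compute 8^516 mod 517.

8^1 ≡ 8 (mod 517)
8^2 ≡ 8^2 = 64 ≡ 64 (mod 517)
8^4 ≡ 64^2 = 4096 ≡ 477 (mod 517)
8^8 ≡ 477^2 = 227529 ≡ 49 (mod 517)
8^16 ≡ 49^2 = 2401 ≡ 333 (mod 517)
8^32 ≡ 333^2 = 110889 ≡ 251 (mod 517)
8^64 ≡ 251^2 = 63001 ≡ 444 (mod 517)
8^128 ≡ 444^2 = 197136 ≡ 159 (mod 517)
8^256 ≡ 159^2 = 25281 ≡ 465 (mod 517)
8^512 ≡ 465^2 = 216225 ≡ 119 (mod 517)
516 = 512 + 4 in binary powers of 2.
So 8^516 ≡ 119 · 477 ≡ 410 (mod 517).
Since 410 ≠ 1, base 8 is a Fermat witness: 517 is composite.

410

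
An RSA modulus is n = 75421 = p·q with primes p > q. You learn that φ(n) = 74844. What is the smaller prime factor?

199

φ(n) = (p−1)(q−1) = n − (p+q) + 1, so p + q = 75421 − 74844 + 1 = 578.
p and q are the roots of t² − 578t + 75421 = 0.
Discriminant: 578² − 4·75421 = 334084 − 301684 = 32400; √32400 = 180.
q = (578 − 180)/2 = 199, p = (578 + 180)/2 = 379.
Check: 199 · 379 = 75421.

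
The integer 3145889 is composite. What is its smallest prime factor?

41

3145889 is odd.
Digit sum 38, not divisible by 3.
Ends in 9: not divisible by 5.
7: 3145889 = 7·449412 + 5
11: 3145889 = 11·285989 + 10
13: 3145889 = 13·241991 + 6
17: 3145889 = 17·185052 + 5
19: 3145889 = 19·165573 + 2
23: 3145889 = 23·136777 + 18
29: 3145889 = 29·108478 + 27
31: 3145889 = 31·101480 + 9
37: 3145889 = 37·85024 + 1
41: 3145889 = 41·76729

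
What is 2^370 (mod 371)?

170

2^1 ≡ 2 (mod 371)
2^2 ≡ 2^2 = 4 ≡ 4 (mod 371)
2^4 ≡ 4^2 = 16 ≡ 16 (mod 371)
2^8 ≡ 16^2 = 256 ≡ 256 (mod 371)
2^16 ≡ 256^2 = 65536 ≡ 240 (mod 371)
2^32 ≡ 240^2 = 57600 ≡ 95 (mod 371)
2^64 ≡ 95^2 = 9025 ≡ 121 (mod 371)
2^128 ≡ 121^2 = 14641 ≡ 172 (mod 371)
2^256 ≡ 172^2 = 29584 ≡ 275 (mod 371)
370 = 256 + 64 + 32 + 16 + 2 in binary powers of 2.
So 2^370 ≡ 275 · 121 · 95 · 240 · 4 ≡ 170 (mod 371).
Since 170 ≠ 1, base 2 is a Fermat witness: 371 is composite.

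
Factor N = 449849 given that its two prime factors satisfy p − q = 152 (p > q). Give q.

Since p = q + 152, we have 449849 = q(q + 152), so q² + 152q − 449849 = 0.
Discriminant: 152² + 4·449849 = 23104 + 1799396 = 1822500; √1822500 = 1350.
q = (−152 + 1350)/2 = 599, and p = q + 152 = 751.
Check: 599 · 751 = 449849.

599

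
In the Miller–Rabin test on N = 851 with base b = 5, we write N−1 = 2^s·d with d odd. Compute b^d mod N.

109

851 − 1 = 850 = 2^1 · 425, so d = 425.
5^1 ≡ 5 (mod 851)
5^2 ≡ 5^2 = 25 ≡ 25 (mod 851)
5^4 ≡ 25^2 = 625 ≡ 625 (mod 851)
5^8 ≡ 625^2 = 390625 ≡ 16 (mod 851)
5^16 ≡ 16^2 = 256 ≡ 256 (mod 851)
5^32 ≡ 256^2 = 65536 ≡ 9 (mod 851)
5^64 ≡ 9^2 = 81 ≡ 81 (mod 851)
5^128 ≡ 81^2 = 6561 ≡ 604 (mod 851)
5^256 ≡ 604^2 = 364816 ≡ 588 (mod 851)
425 = 256 + 128 + 32 + 8 + 1 in binary powers of 2.
So 5^425 ≡ 588 · 604 · 9 · 16 · 5 ≡ 109 (mod 851).
Squaring chain: 109; never reaches −1, so base 5 is a Miller–Rabin witness that 851 is composite.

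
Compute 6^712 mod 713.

87

6^1 ≡ 6 (mod 713)
6^2 ≡ 6^2 = 36 ≡ 36 (mod 713)
6^4 ≡ 36^2 = 1296 ≡ 583 (mod 713)
6^8 ≡ 583^2 = 339889 ≡ 501 (mod 713)
6^16 ≡ 501^2 = 251001 ≡ 25 (mod 713)
6^32 ≡ 25^2 = 625 ≡ 625 (mod 713)
6^64 ≡ 625^2 = 390625 ≡ 614 (mod 713)
6^128 ≡ 614^2 = 376996 ≡ 532 (mod 713)
6^256 ≡ 532^2 = 283024 ≡ 676 (mod 713)
6^512 ≡ 676^2 = 456976 ≡ 656 (mod 713)
712 = 512 + 128 + 64 + 8 in binary powers of 2.
So 6^712 ≡ 656 · 532 · 614 · 501 ≡ 87 (mod 713).
Since 87 ≠ 1, base 6 is a Fermat witness: 713 is composite.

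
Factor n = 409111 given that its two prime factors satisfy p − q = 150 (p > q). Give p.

Since p = q + 150, we have 409111 = q(q + 150), so q² + 150q − 409111 = 0.
Discriminant: 150² + 4·409111 = 22500 + 1636444 = 1658944; √1658944 = 1288.
q = (−150 + 1288)/2 = 569, and p = q + 150 = 719.
Check: 569 · 719 = 409111.

719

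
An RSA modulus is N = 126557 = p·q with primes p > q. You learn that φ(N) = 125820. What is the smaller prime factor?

271

φ(n) = (p−1)(q−1) = n − (p+q) + 1, so p + q = 126557 − 125820 + 1 = 738.
p and q are the roots of t² − 738t + 126557 = 0.
Discriminant: 738² − 4·126557 = 544644 − 506228 = 38416; √38416 = 196.
q = (738 − 196)/2 = 271, p = (738 + 196)/2 = 467.
Check: 271 · 467 = 126557.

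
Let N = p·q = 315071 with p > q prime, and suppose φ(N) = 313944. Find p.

619

φ(n) = (p−1)(q−1) = n − (p+q) + 1, so p + q = 315071 − 313944 + 1 = 1128.
p and q are the roots of t² − 1128t + 315071 = 0.
Discriminant: 1128² − 4·315071 = 1272384 − 1260284 = 12100; √12100 = 110.
q = (1128 − 110)/2 = 509, p = (1128 + 110)/2 = 619.
Check: 509 · 619 = 315071.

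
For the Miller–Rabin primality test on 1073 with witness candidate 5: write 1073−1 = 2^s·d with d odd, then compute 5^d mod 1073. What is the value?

912

1073 − 1 = 1072 = 2^4 · 67, so d = 67.
5^1 ≡ 5 (mod 1073)
5^2 ≡ 5^2 = 25 ≡ 25 (mod 1073)
5^4 ≡ 25^2 = 625 ≡ 625 (mod 1073)
5^8 ≡ 625^2 = 390625 ≡ 53 (mod 1073)
5^16 ≡ 53^2 = 2809 ≡ 663 (mod 1073)
5^32 ≡ 663^2 = 439569 ≡ 712 (mod 1073)
5^64 ≡ 712^2 = 506944 ≡ 488 (mod 1073)
67 = 64 + 2 + 1 in binary powers of 2.
So 5^67 ≡ 488 · 25 · 5 ≡ 912 (mod 1073).
Squaring chain: 912 → 169 → 663 → 712; never reaches −1, so base 5 is a Miller–Rabin witness that 1073 is composite.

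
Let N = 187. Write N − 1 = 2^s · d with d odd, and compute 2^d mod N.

187 − 1 = 186 = 2^1 · 93, so d = 93.
2^1 ≡ 2 (mod 187)
2^2 ≡ 2^2 = 4 ≡ 4 (mod 187)
2^4 ≡ 4^2 = 16 ≡ 16 (mod 187)
2^8 ≡ 16^2 = 256 ≡ 69 (mod 187)
2^16 ≡ 69^2 = 4761 ≡ 86 (mod 187)
2^32 ≡ 86^2 = 7396 ≡ 103 (mod 187)
2^64 ≡ 103^2 = 10609 ≡ 137 (mod 187)
93 = 64 + 16 + 8 + 4 + 1 in binary powers of 2.
So 2^93 ≡ 137 · 86 · 69 · 16 · 2 ≡ 151 (mod 187).
Squaring chain: 151; never reaches −1, so base 2 is a Miller–Rabin witness that 187 is composite.

151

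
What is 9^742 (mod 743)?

1

9^1 ≡ 9 (mod 743)
9^2 ≡ 9^2 = 81 ≡ 81 (mod 743)
9^4 ≡ 81^2 = 6561 ≡ 617 (mod 743)
9^8 ≡ 617^2 = 380689 ≡ 273 (mod 743)
9^16 ≡ 273^2 = 74529 ≡ 229 (mod 743)
9^32 ≡ 229^2 = 52441 ≡ 431 (mod 743)
9^64 ≡ 431^2 = 185761 ≡ 11 (mod 743)
9^128 ≡ 11^2 = 121 ≡ 121 (mod 743)
9^256 ≡ 121^2 = 14641 ≡ 524 (mod 743)
9^512 ≡ 524^2 = 274576 ≡ 409 (mod 743)
742 = 512 + 128 + 64 + 32 + 4 + 2 in binary powers of 2.
So 9^742 ≡ 409 · 121 · 11 · 431 · 617 · 81 ≡ 1 (mod 743).
Since the result is 1, base 9 gives no evidence that 743 is composite.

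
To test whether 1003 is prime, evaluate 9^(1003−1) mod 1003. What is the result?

676

9^1 ≡ 9 (mod 1003)
9^2 ≡ 9^2 = 81 ≡ 81 (mod 1003)
9^4 ≡ 81^2 = 6561 ≡ 543 (mod 1003)
9^8 ≡ 543^2 = 294849 ≡ 970 (mod 1003)
9^16 ≡ 970^2 = 940900 ≡ 86 (mod 1003)
9^32 ≡ 86^2 = 7396 ≡ 375 (mod 1003)
9^64 ≡ 375^2 = 140625 ≡ 205 (mod 1003)
9^128 ≡ 205^2 = 42025 ≡ 902 (mod 1003)
9^256 ≡ 902^2 = 813604 ≡ 171 (mod 1003)
9^512 ≡ 171^2 = 29241 ≡ 154 (mod 1003)
1002 = 512 + 256 + 128 + 64 + 32 + 8 + 2 in binary powers of 2.
So 9^1002 ≡ 154 · 171 · 902 · 205 · 375 · 970 · 81 ≡ 676 (mod 1003).
Since 676 ≠ 1, base 9 is a Fermat witness: 1003 is composite.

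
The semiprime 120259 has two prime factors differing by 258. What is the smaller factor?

Since p = q + 258, we have 120259 = q(q + 258), so q² + 258q − 120259 = 0.
Discriminant: 258² + 4·120259 = 66564 + 481036 = 547600; √547600 = 740.
q = (−258 + 740)/2 = 241, and p = q + 258 = 499.
Check: 241 · 499 = 120259.

241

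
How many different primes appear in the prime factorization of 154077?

5

154077 = 3 · 51359
51359 = 7 · 7337
7337 = 11 · 667
667 = 23 · 29
154077 = 3 · 7 · 11 · 23 · 29, which has 5 distinct prime factors.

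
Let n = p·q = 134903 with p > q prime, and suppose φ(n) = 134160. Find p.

φ(n) = (p−1)(q−1) = n − (p+q) + 1, so p + q = 134903 − 134160 + 1 = 744.
p and q are the roots of t² − 744t + 134903 = 0.
Discriminant: 744² − 4·134903 = 553536 − 539612 = 13924; √13924 = 118.
q = (744 − 118)/2 = 313, p = (744 + 118)/2 = 431.
Check: 313 · 431 = 134903.

431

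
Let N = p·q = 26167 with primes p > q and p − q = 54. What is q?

Since p = q + 54, we have 26167 = q(q + 54), so q² + 54q − 26167 = 0.
Discriminant: 54² + 4·26167 = 2916 + 104668 = 107584; √107584 = 328.
q = (−54 + 328)/2 = 137, and p = q + 54 = 191.
Check: 137 · 191 = 26167.

137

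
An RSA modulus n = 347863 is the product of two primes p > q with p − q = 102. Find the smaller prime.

541

Since p = q + 102, we have 347863 = q(q + 102), so q² + 102q − 347863 = 0.
Discriminant: 102² + 4·347863 = 10404 + 1391452 = 1401856; √1401856 = 1184.
q = (−102 + 1184)/2 = 541, and p = q + 102 = 643.
Check: 541 · 643 = 347863.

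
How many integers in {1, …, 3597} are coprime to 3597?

Factor: 3597 = 3 · 11 · 109.
φ(3597) = (3−1) · (11−1) · (109−1) = 2 · 10 · 108 = 2160.

2160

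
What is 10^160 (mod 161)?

144

10^1 ≡ 10 (mod 161)
10^2 ≡ 10^2 = 100 ≡ 100 (mod 161)
10^4 ≡ 100^2 = 10000 ≡ 18 (mod 161)
10^8 ≡ 18^2 = 324 ≡ 2 (mod 161)
10^16 ≡ 2^2 = 4 ≡ 4 (mod 161)
10^32 ≡ 4^2 = 16 ≡ 16 (mod 161)
10^64 ≡ 16^2 = 256 ≡ 95 (mod 161)
10^128 ≡ 95^2 = 9025 ≡ 9 (mod 161)
160 = 128 + 32 in binary powers of 2.
So 10^160 ≡ 9 · 16 ≡ 144 (mod 161).
Since 144 ≠ 1, base 10 is a Fermat witness: 161 is composite.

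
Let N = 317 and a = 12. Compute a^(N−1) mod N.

12^1 ≡ 12 (mod 317)
12^2 ≡ 12^2 = 144 ≡ 144 (mod 317)
12^4 ≡ 144^2 = 20736 ≡ 131 (mod 317)
12^8 ≡ 131^2 = 17161 ≡ 43 (mod 317)
12^16 ≡ 43^2 = 1849 ≡ 264 (mod 317)
12^32 ≡ 264^2 = 69696 ≡ 273 (mod 317)
12^64 ≡ 273^2 = 74529 ≡ 34 (mod 317)
12^128 ≡ 34^2 = 1156 ≡ 205 (mod 317)
12^256 ≡ 205^2 = 42025 ≡ 181 (mod 317)
316 = 256 + 32 + 16 + 8 + 4 in binary powers of 2.
So 12^316 ≡ 181 · 273 · 264 · 43 · 131 ≡ 1 (mod 317).
Since the result is 1, base 12 gives no evidence that 317 is composite.

1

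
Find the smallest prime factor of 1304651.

89

1304651 is odd.
Digit sum 20, not divisible by 3.
Ends in 1: not divisible by 5.
7: 1304651 = 7·186378 + 5
11: 1304651 = 11·118604 + 7
13: 1304651 = 13·100357 + 10
17: 1304651 = 17·76744 + 3
19: 1304651 = 19·68665 + 16
23: 1304651 = 23·56723 + 22
29: 1304651 = 29·44987 + 28
31: 1304651 = 31·42085 + 16
37: 1304651 = 37·35260 + 31
41: 1304651 = 41·31820 + 31
43: 1304651 = 43·30340 + 31
47: 1304651 = 47·27758 + 25
53: 1304651 = 53·24616 + 3
59: 1304651 = 59·22112 + 43
61: 1304651 = 61·21387 + 44
67: 1304651 = 67·19472 + 27
71: 1304651 = 71·18375 + 26
73: 1304651 = 73·17871 + 68
79: 1304651 = 79·16514 + 45
83: 1304651 = 83·15718 + 57
89: 1304651 = 89·14659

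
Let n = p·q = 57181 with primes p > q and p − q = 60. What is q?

Since p = q + 60, we have 57181 = q(q + 60), so q² + 60q − 57181 = 0.
Discriminant: 60² + 4·57181 = 3600 + 228724 = 232324; √232324 = 482.
q = (−60 + 482)/2 = 211, and p = q + 60 = 271.
Check: 211 · 271 = 57181.

211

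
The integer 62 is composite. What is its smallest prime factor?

2

62 is even: 2 divides it.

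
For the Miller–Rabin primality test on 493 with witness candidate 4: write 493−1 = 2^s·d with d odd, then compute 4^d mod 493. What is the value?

353

493 − 1 = 492 = 2^2 · 123, so d = 123.
4^1 ≡ 4 (mod 493)
4^2 ≡ 4^2 = 16 ≡ 16 (mod 493)
4^4 ≡ 16^2 = 256 ≡ 256 (mod 493)
4^8 ≡ 256^2 = 65536 ≡ 460 (mod 493)
4^16 ≡ 460^2 = 211600 ≡ 103 (mod 493)
4^32 ≡ 103^2 = 10609 ≡ 256 (mod 493)
4^64 ≡ 256^2 = 65536 ≡ 460 (mod 493)
123 = 64 + 32 + 16 + 8 + 2 + 1 in binary powers of 2.
So 4^123 ≡ 460 · 256 · 103 · 460 · 16 · 4 ≡ 353 (mod 493).
Squaring chain: 353 → 373; never reaches −1, so base 4 is a Miller–Rabin witness that 493 is composite.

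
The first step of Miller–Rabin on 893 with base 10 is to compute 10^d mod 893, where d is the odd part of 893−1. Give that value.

893 − 1 = 892 = 2^2 · 223, so d = 223.
10^1 ≡ 10 (mod 893)
10^2 ≡ 10^2 = 100 ≡ 100 (mod 893)
10^4 ≡ 100^2 = 10000 ≡ 177 (mod 893)
10^8 ≡ 177^2 = 31329 ≡ 74 (mod 893)
10^16 ≡ 74^2 = 5476 ≡ 118 (mod 893)
10^32 ≡ 118^2 = 13924 ≡ 529 (mod 893)
10^64 ≡ 529^2 = 279841 ≡ 332 (mod 893)
10^128 ≡ 332^2 = 110224 ≡ 385 (mod 893)
223 = 128 + 64 + 16 + 8 + 4 + 2 + 1 in binary powers of 2.
So 10^223 ≡ 385 · 332 · 118 · 74 · 177 · 100 · 10 ≡ 775 (mod 893).
Squaring chain: 775 → 529; never reaches −1, so base 10 is a Miller–Rabin witness that 893 is composite.

775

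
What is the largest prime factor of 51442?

51442 = 2 · 25721
25721 = 17 · 1513
1513 = 17 · 89
89 is prime.
So 51442 = 2 · 17^2 · 89; the largest prime factor is 89.

89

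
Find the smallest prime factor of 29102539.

29102539 is odd.
Digit sum 31, not divisible by 3.
Ends in 9: not divisible by 5.
7: 29102539 = 7·4157505 + 4
11: 29102539 = 11·2645685 + 4
13: 29102539 = 13·2238656 + 11
17: 29102539 = 17·1711914 + 1
19: 29102539 = 19·1531712 + 11
23: 29102539 = 23·1265327 + 18
29: 29102539 = 29·1003535 + 24
31: 29102539 = 31·938791 + 18
37: 29102539 = 37·786555 + 4
41: 29102539 = 41·709818 + 1
43: 29102539 = 43·676803 + 10
47: 29102539 = 47·619202 + 45
53: 29102539 = 53·549104 + 27
59: 29102539 = 59·493263 + 22
61: 29102539 = 61·477090 + 49
67: 29102539 = 67·434366 + 17
71: 29102539 = 71·409894 + 65
73: 29102539 = 73·398664 + 67
79: 29102539 = 79·368386 + 45
83: 29102539 = 83·350633

83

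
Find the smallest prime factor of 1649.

1649 is odd.
Digit sum 20, not divisible by 3.
Ends in 9: not divisible by 5.
7: 1649 = 7·235 + 4
11: 1649 = 11·149 + 10
13: 1649 = 13·126 + 11
17: 1649 = 17·97

17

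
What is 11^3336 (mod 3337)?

11^1 ≡ 11 (mod 3337)
11^2 ≡ 11^2 = 121 ≡ 121 (mod 3337)
11^4 ≡ 121^2 = 14641 ≡ 1293 (mod 3337)
11^8 ≡ 1293^2 = 1671849 ≡ 12 (mod 3337)
11^16 ≡ 12^2 = 144 ≡ 144 (mod 3337)
11^32 ≡ 144^2 = 20736 ≡ 714 (mod 3337)
11^64 ≡ 714^2 = 509796 ≡ 2572 (mod 3337)
11^128 ≡ 2572^2 = 6615184 ≡ 1250 (mod 3337)
11^256 ≡ 1250^2 = 1562500 ≡ 784 (mod 3337)
11^512 ≡ 784^2 = 614656 ≡ 648 (mod 3337)
11^1024 ≡ 648^2 = 419904 ≡ 2779 (mod 3337)
11^2048 ≡ 2779^2 = 7722841 ≡ 1023 (mod 3337)
3336 = 2048 + 1024 + 256 + 8 in binary powers of 2.
So 11^3336 ≡ 1023 · 2779 · 784 · 12 ≡ 1352 (mod 3337).
Since 1352 ≠ 1, base 11 is a Fermat witness: 3337 is composite.

1352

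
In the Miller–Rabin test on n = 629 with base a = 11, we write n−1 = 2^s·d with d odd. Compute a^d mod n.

381

629 − 1 = 628 = 2^2 · 157, so d = 157.
11^1 ≡ 11 (mod 629)
11^2 ≡ 11^2 = 121 ≡ 121 (mod 629)
11^4 ≡ 121^2 = 14641 ≡ 174 (mod 629)
11^8 ≡ 174^2 = 30276 ≡ 84 (mod 629)
11^16 ≡ 84^2 = 7056 ≡ 137 (mod 629)
11^32 ≡ 137^2 = 18769 ≡ 528 (mod 629)
11^64 ≡ 528^2 = 278784 ≡ 137 (mod 629)
11^128 ≡ 137^2 = 18769 ≡ 528 (mod 629)
157 = 128 + 16 + 8 + 4 + 1 in binary powers of 2.
So 11^157 ≡ 528 · 137 · 84 · 174 · 11 ≡ 381 (mod 629).
Squaring chain: 381 → 491; never reaches −1, so base 11 is a Miller–Rabin witness that 629 is composite.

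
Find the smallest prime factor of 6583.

29

6583 is odd.
Digit sum 22, not divisible by 3.
Ends in 3: not divisible by 5.
7: 6583 = 7·940 + 3
11: 6583 = 11·598 + 5
13: 6583 = 13·506 + 5
17: 6583 = 17·387 + 4
19: 6583 = 19·346 + 9
23: 6583 = 23·286 + 5
29: 6583 = 29·227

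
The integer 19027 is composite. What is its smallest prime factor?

53

19027 is odd.
Digit sum 19, not divisible by 3.
Ends in 7: not divisible by 5.
7: 19027 = 7·2718 + 1
11: 19027 = 11·1729 + 8
13: 19027 = 13·1463 + 8
17: 19027 = 17·1119 + 4
19: 19027 = 19·1001 + 8
23: 19027 = 23·827 + 6
29: 19027 = 29·656 + 3
31: 19027 = 31·613 + 24
37: 19027 = 37·514 + 9
41: 19027 = 41·464 + 3
43: 19027 = 43·442 + 21
47: 19027 = 47·404 + 39
53: 19027 = 53·359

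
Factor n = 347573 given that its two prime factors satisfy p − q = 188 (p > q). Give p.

691

Since p = q + 188, we have 347573 = q(q + 188), so q² + 188q − 347573 = 0.
Discriminant: 188² + 4·347573 = 35344 + 1390292 = 1425636; √1425636 = 1194.
q = (−188 + 1194)/2 = 503, and p = q + 188 = 691.
Check: 503 · 691 = 347573.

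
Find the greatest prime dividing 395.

79

395 = 5 · 79
79 is prime.
So 395 = 5 · 79; the largest prime factor is 79.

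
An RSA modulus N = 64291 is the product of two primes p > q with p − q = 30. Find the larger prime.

269

Since p = q + 30, we have 64291 = q(q + 30), so q² + 30q − 64291 = 0.
Discriminant: 30² + 4·64291 = 900 + 257164 = 258064; √258064 = 508.
q = (−30 + 508)/2 = 239, and p = q + 30 = 269.
Check: 239 · 269 = 64291.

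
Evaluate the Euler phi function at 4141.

4000

Factor: 4141 = 41 · 101.
φ(4141) = (41−1) · (101−1) = 40 · 100 = 4000.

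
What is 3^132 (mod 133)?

64

3^1 ≡ 3 (mod 133)
3^2 ≡ 3^2 = 9 ≡ 9 (mod 133)
3^4 ≡ 9^2 = 81 ≡ 81 (mod 133)
3^8 ≡ 81^2 = 6561 ≡ 44 (mod 133)
3^16 ≡ 44^2 = 1936 ≡ 74 (mod 133)
3^32 ≡ 74^2 = 5476 ≡ 23 (mod 133)
3^64 ≡ 23^2 = 529 ≡ 130 (mod 133)
3^128 ≡ 130^2 = 16900 ≡ 9 (mod 133)
132 = 128 + 4 in binary powers of 2.
So 3^132 ≡ 9 · 81 ≡ 64 (mod 133).
Since 64 ≠ 1, base 3 is a Fermat witness: 133 is composite.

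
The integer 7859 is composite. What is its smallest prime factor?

7859 is odd.
Digit sum 29, not divisible by 3.
Ends in 9: not divisible by 5.
7: 7859 = 7·1122 + 5
11: 7859 = 11·714 + 5
13: 7859 = 13·604 + 7
17: 7859 = 17·462 + 5
19: 7859 = 19·413 + 12
23: 7859 = 23·341 + 16
29: 7859 = 29·271

29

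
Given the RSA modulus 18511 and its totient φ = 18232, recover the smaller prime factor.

φ(n) = (p−1)(q−1) = n − (p+q) + 1, so p + q = 18511 − 18232 + 1 = 280.
p and q are the roots of t² − 280t + 18511 = 0.
Discriminant: 280² − 4·18511 = 78400 − 74044 = 4356; √4356 = 66.
q = (280 − 66)/2 = 107, p = (280 + 66)/2 = 173.
Check: 107 · 173 = 18511.

107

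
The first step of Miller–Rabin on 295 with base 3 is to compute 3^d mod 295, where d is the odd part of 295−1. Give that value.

295 − 1 = 294 = 2^1 · 147, so d = 147.
3^1 ≡ 3 (mod 295)
3^2 ≡ 3^2 = 9 ≡ 9 (mod 295)
3^4 ≡ 9^2 = 81 ≡ 81 (mod 295)
3^8 ≡ 81^2 = 6561 ≡ 71 (mod 295)
3^16 ≡ 71^2 = 5041 ≡ 26 (mod 295)
3^32 ≡ 26^2 = 676 ≡ 86 (mod 295)
3^64 ≡ 86^2 = 7396 ≡ 21 (mod 295)
3^128 ≡ 21^2 = 441 ≡ 146 (mod 295)
147 = 128 + 16 + 2 + 1 in binary powers of 2.
So 3^147 ≡ 146 · 26 · 9 · 3 ≡ 127 (mod 295).
Squaring chain: 127; never reaches −1, so base 3 is a Miller–Rabin witness that 295 is composite.

127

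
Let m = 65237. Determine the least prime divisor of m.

89

65237 is odd.
Digit sum 23, not divisible by 3.
Ends in 7: not divisible by 5.
7: 65237 = 7·9319 + 4
11: 65237 = 11·5930 + 7
13: 65237 = 13·5018 + 3
17: 65237 = 17·3837 + 8
19: 65237 = 19·3433 + 10
23: 65237 = 23·2836 + 9
29: 65237 = 29·2249 + 16
31: 65237 = 31·2104 + 13
37: 65237 = 37·1763 + 6
41: 65237 = 41·1591 + 6
43: 65237 = 43·1517 + 6
47: 65237 = 47·1388 + 1
53: 65237 = 53·1230 + 47
59: 65237 = 59·1105 + 42
61: 65237 = 61·1069 + 28
67: 65237 = 67·973 + 46
71: 65237 = 71·918 + 59
73: 65237 = 73·893 + 48
79: 65237 = 79·825 + 62
83: 65237 = 83·785 + 82
89: 65237 = 89·733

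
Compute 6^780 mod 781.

6^1 ≡ 6 (mod 781)
6^2 ≡ 6^2 = 36 ≡ 36 (mod 781)
6^4 ≡ 36^2 = 1296 ≡ 515 (mod 781)
6^8 ≡ 515^2 = 265225 ≡ 466 (mod 781)
6^16 ≡ 466^2 = 217156 ≡ 38 (mod 781)
6^32 ≡ 38^2 = 1444 ≡ 663 (mod 781)
6^64 ≡ 663^2 = 439569 ≡ 647 (mod 781)
6^128 ≡ 647^2 = 418609 ≡ 774 (mod 781)
6^256 ≡ 774^2 = 599076 ≡ 49 (mod 781)
6^512 ≡ 49^2 = 2401 ≡ 58 (mod 781)
780 = 512 + 256 + 8 + 4 in binary powers of 2.
So 6^780 ≡ 58 · 49 · 466 · 515 ≡ 375 (mod 781).
Since 375 ≠ 1, base 6 is a Fermat witness: 781 is composite.

375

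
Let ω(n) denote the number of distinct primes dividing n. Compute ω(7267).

7267 = 13^2 · 43
7267 = 13^2 · 43, which has 2 distinct prime factors.

2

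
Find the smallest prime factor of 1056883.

1056883 is odd.
Digit sum 31, not divisible by 3.
Ends in 3: not divisible by 5.
7: 1056883 = 7·150983 + 2
11: 1056883 = 11·96080 + 3
13: 1056883 = 13·81298 + 9
17: 1056883 = 17·62169 + 10
19: 1056883 = 19·55625 + 8
23: 1056883 = 23·45951 + 10
29: 1056883 = 29·36444 + 7
31: 1056883 = 31·34093

31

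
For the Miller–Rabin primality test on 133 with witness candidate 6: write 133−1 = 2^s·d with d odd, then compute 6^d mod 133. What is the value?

125

133 − 1 = 132 = 2^2 · 33, so d = 33.
6^1 ≡ 6 (mod 133)
6^2 ≡ 6^2 = 36 ≡ 36 (mod 133)
6^4 ≡ 36^2 = 1296 ≡ 99 (mod 133)
6^8 ≡ 99^2 = 9801 ≡ 92 (mod 133)
6^16 ≡ 92^2 = 8464 ≡ 85 (mod 133)
6^32 ≡ 85^2 = 7225 ≡ 43 (mod 133)
33 = 32 + 1 in binary powers of 2.
So 6^33 ≡ 43 · 6 ≡ 125 (mod 133).
Squaring chain: 125 → 64; never reaches −1, so base 6 is a Miller–Rabin witness that 133 is composite.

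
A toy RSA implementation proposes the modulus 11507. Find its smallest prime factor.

11507 is odd.
Digit sum 14, not divisible by 3.
Ends in 7: not divisible by 5.
7: 11507 = 7·1643 + 6
11: 11507 = 11·1046 + 1
13: 11507 = 13·885 + 2
17: 11507 = 17·676 + 15
19: 11507 = 19·605 + 12
23: 11507 = 23·500 + 7
29: 11507 = 29·396 + 23
31: 11507 = 31·371 + 6
37: 11507 = 37·311

37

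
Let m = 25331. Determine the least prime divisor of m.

25331 is odd.
Digit sum 14, not divisible by 3.
Ends in 1: not divisible by 5.
7: 25331 = 7·3618 + 5
11: 25331 = 11·2302 + 9
13: 25331 = 13·1948 + 7
17: 25331 = 17·1490 + 1
19: 25331 = 19·1333 + 4
23: 25331 = 23·1101 + 8
29: 25331 = 29·873 + 14
31: 25331 = 31·817 + 4
37: 25331 = 37·684 + 23
41: 25331 = 41·617 + 34
43: 25331 = 43·589 + 4
47: 25331 = 47·538 + 45
53: 25331 = 53·477 + 50
59: 25331 = 59·429 + 20
61: 25331 = 61·415 + 16
67: 25331 = 67·378 + 5
71: 25331 = 71·356 + 55
73: 25331 = 73·347

73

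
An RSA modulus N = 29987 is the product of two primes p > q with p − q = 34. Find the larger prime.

191

Since p = q + 34, we have 29987 = q(q + 34), so q² + 34q − 29987 = 0.
Discriminant: 34² + 4·29987 = 1156 + 119948 = 121104; √121104 = 348.
q = (−34 + 348)/2 = 157, and p = q + 34 = 191.
Check: 157 · 191 = 29987.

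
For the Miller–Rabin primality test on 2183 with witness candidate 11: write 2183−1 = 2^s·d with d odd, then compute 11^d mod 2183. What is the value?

1026

2183 − 1 = 2182 = 2^1 · 1091, so d = 1091.
11^1 ≡ 11 (mod 2183)
11^2 ≡ 11^2 = 121 ≡ 121 (mod 2183)
11^4 ≡ 121^2 = 14641 ≡ 1543 (mod 2183)
11^8 ≡ 1543^2 = 2380849 ≡ 1379 (mod 2183)
11^16 ≡ 1379^2 = 1901641 ≡ 248 (mod 2183)
11^32 ≡ 248^2 = 61504 ≡ 380 (mod 2183)
11^64 ≡ 380^2 = 144400 ≡ 322 (mod 2183)
11^128 ≡ 322^2 = 103684 ≡ 1083 (mod 2183)
11^256 ≡ 1083^2 = 1172889 ≡ 618 (mod 2183)
11^512 ≡ 618^2 = 381924 ≡ 2082 (mod 2183)
11^1024 ≡ 2082^2 = 4334724 ≡ 1469 (mod 2183)
1091 = 1024 + 64 + 2 + 1 in binary powers of 2.
So 11^1091 ≡ 1469 · 322 · 121 · 11 ≡ 1026 (mod 2183).
Squaring chain: 1026; never reaches −1, so base 11 is a Miller–Rabin witness that 2183 is composite.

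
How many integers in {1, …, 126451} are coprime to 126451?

114240

Factor: 126451 = 13 · 71 · 137.
φ(126451) = (13−1) · (71−1) · (137−1) = 12 · 70 · 136 = 114240.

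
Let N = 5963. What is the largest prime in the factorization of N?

89

5963 = 67 · 89
89 is prime.
So 5963 = 67 · 89; the largest prime factor is 89.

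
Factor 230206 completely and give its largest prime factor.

230206 = 2 · 115103
115103 = 31 · 3713
3713 = 47 · 79
79 is prime.
So 230206 = 2 · 31 · 47 · 79; the largest prime factor is 79.

79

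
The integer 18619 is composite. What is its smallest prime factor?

18619 is odd.
Digit sum 25, not divisible by 3.
Ends in 9: not divisible by 5.
7: 18619 = 7·2659 + 6
11: 18619 = 11·1692 + 7
13: 18619 = 13·1432 + 3
17: 18619 = 17·1095 + 4
19: 18619 = 19·979 + 18
23: 18619 = 23·809 + 12
29: 18619 = 29·642 + 1
31: 18619 = 31·600 + 19
37: 18619 = 37·503 + 8
41: 18619 = 41·454 + 5
43: 18619 = 43·433

43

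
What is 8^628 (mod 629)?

8^1 ≡ 8 (mod 629)
8^2 ≡ 8^2 = 64 ≡ 64 (mod 629)
8^4 ≡ 64^2 = 4096 ≡ 322 (mod 629)
8^8 ≡ 322^2 = 103684 ≡ 528 (mod 629)
8^16 ≡ 528^2 = 278784 ≡ 137 (mod 629)
8^32 ≡ 137^2 = 18769 ≡ 528 (mod 629)
8^64 ≡ 528^2 = 278784 ≡ 137 (mod 629)
8^128 ≡ 137^2 = 18769 ≡ 528 (mod 629)
8^256 ≡ 528^2 = 278784 ≡ 137 (mod 629)
8^512 ≡ 137^2 = 18769 ≡ 528 (mod 629)
628 = 512 + 64 + 32 + 16 + 4 in binary powers of 2.
So 8^628 ≡ 528 · 137 · 528 · 137 · 322 ≡ 322 (mod 629).
Since 322 ≠ 1, base 8 is a Fermat witness: 629 is composite.

322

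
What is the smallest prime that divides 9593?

53

9593 is odd.
Digit sum 26, not divisible by 3.
Ends in 3: not divisible by 5.
7: 9593 = 7·1370 + 3
11: 9593 = 11·872 + 1
13: 9593 = 13·737 + 12
17: 9593 = 17·564 + 5
19: 9593 = 19·504 + 17
23: 9593 = 23·417 + 2
29: 9593 = 29·330 + 23
31: 9593 = 31·309 + 14
37: 9593 = 37·259 + 10
41: 9593 = 41·233 + 40
43: 9593 = 43·223 + 4
47: 9593 = 47·204 + 5
53: 9593 = 53·181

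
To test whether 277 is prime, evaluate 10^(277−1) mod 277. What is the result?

10^1 ≡ 10 (mod 277)
10^2 ≡ 10^2 = 100 ≡ 100 (mod 277)
10^4 ≡ 100^2 = 10000 ≡ 28 (mod 277)
10^8 ≡ 28^2 = 784 ≡ 230 (mod 277)
10^16 ≡ 230^2 = 52900 ≡ 270 (mod 277)
10^32 ≡ 270^2 = 72900 ≡ 49 (mod 277)
10^64 ≡ 49^2 = 2401 ≡ 185 (mod 277)
10^128 ≡ 185^2 = 34225 ≡ 154 (mod 277)
10^256 ≡ 154^2 = 23716 ≡ 171 (mod 277)
276 = 256 + 16 + 4 in binary powers of 2.
So 10^276 ≡ 171 · 270 · 28 ≡ 1 (mod 277).
Since the result is 1, base 10 gives no evidence that 277 is composite.

1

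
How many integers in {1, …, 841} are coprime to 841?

812

Factor: 841 = 29^2.
φ(841) = 29^1·(29−1) = 812.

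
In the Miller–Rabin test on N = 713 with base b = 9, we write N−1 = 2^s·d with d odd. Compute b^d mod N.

713 − 1 = 712 = 2^3 · 89, so d = 89.
9^1 ≡ 9 (mod 713)
9^2 ≡ 9^2 = 81 ≡ 81 (mod 713)
9^4 ≡ 81^2 = 6561 ≡ 144 (mod 713)
9^8 ≡ 144^2 = 20736 ≡ 59 (mod 713)
9^16 ≡ 59^2 = 3481 ≡ 629 (mod 713)
9^32 ≡ 629^2 = 395641 ≡ 639 (mod 713)
9^64 ≡ 639^2 = 408321 ≡ 485 (mod 713)
89 = 64 + 16 + 8 + 1 in binary powers of 2.
So 9^89 ≡ 485 · 629 · 59 · 9 ≡ 193 (mod 713).
Squaring chain: 193 → 173 → 696; never reaches −1, so base 9 is a Miller–Rabin witness that 713 is composite.

193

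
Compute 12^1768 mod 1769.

12^1 ≡ 12 (mod 1769)
12^2 ≡ 12^2 = 144 ≡ 144 (mod 1769)
12^4 ≡ 144^2 = 20736 ≡ 1277 (mod 1769)
12^8 ≡ 1277^2 = 1630729 ≡ 1480 (mod 1769)
12^16 ≡ 1480^2 = 2190400 ≡ 378 (mod 1769)
12^32 ≡ 378^2 = 142884 ≡ 1364 (mod 1769)
12^64 ≡ 1364^2 = 1860496 ≡ 1277 (mod 1769)
12^128 ≡ 1277^2 = 1630729 ≡ 1480 (mod 1769)
12^256 ≡ 1480^2 = 2190400 ≡ 378 (mod 1769)
12^512 ≡ 378^2 = 142884 ≡ 1364 (mod 1769)
12^1024 ≡ 1364^2 = 1860496 ≡ 1277 (mod 1769)
1768 = 1024 + 512 + 128 + 64 + 32 + 8 in binary powers of 2.
So 12^1768 ≡ 1277 · 1364 · 1480 · 1277 · 1364 · 1480 ≡ 1306 (mod 1769).
Since 1306 ≠ 1, base 12 is a Fermat witness: 1769 is composite.

1306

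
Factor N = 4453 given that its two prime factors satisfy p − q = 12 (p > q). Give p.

73

Since p = q + 12, we have 4453 = q(q + 12), so q² + 12q − 4453 = 0.
Discriminant: 12² + 4·4453 = 144 + 17812 = 17956; √17956 = 134.
q = (−12 + 134)/2 = 61, and p = q + 12 = 73.
Check: 61 · 73 = 4453.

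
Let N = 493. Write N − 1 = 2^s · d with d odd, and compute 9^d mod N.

457

493 − 1 = 492 = 2^2 · 123, so d = 123.
9^1 ≡ 9 (mod 493)
9^2 ≡ 9^2 = 81 ≡ 81 (mod 493)
9^4 ≡ 81^2 = 6561 ≡ 152 (mod 493)
9^8 ≡ 152^2 = 23104 ≡ 426 (mod 493)
9^16 ≡ 426^2 = 181476 ≡ 52 (mod 493)
9^32 ≡ 52^2 = 2704 ≡ 239 (mod 493)
9^64 ≡ 239^2 = 57121 ≡ 426 (mod 493)
123 = 64 + 32 + 16 + 8 + 2 + 1 in binary powers of 2.
So 9^123 ≡ 426 · 239 · 52 · 426 · 81 · 9 ≡ 457 (mod 493).
Squaring chain: 457 → 310; never reaches −1, so base 9 is a Miller–Rabin witness that 493 is composite.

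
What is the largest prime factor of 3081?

3081 = 3 · 1027
1027 = 13 · 79
79 is prime.
So 3081 = 3 · 13 · 79; the largest prime factor is 79.

79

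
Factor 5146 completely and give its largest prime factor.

5146 = 2 · 2573
2573 = 31 · 83
83 is prime.
So 5146 = 2 · 31 · 83; the largest prime factor is 83.

83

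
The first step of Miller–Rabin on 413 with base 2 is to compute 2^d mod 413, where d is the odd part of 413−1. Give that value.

72

413 − 1 = 412 = 2^2 · 103, so d = 103.
2^1 ≡ 2 (mod 413)
2^2 ≡ 2^2 = 4 ≡ 4 (mod 413)
2^4 ≡ 4^2 = 16 ≡ 16 (mod 413)
2^8 ≡ 16^2 = 256 ≡ 256 (mod 413)
2^16 ≡ 256^2 = 65536 ≡ 282 (mod 413)
2^32 ≡ 282^2 = 79524 ≡ 228 (mod 413)
2^64 ≡ 228^2 = 51984 ≡ 359 (mod 413)
103 = 64 + 32 + 4 + 2 + 1 in binary powers of 2.
So 2^103 ≡ 359 · 228 · 16 · 4 · 2 ≡ 72 (mod 413).
Squaring chain: 72 → 228; never reaches −1, so base 2 is a Miller–Rabin witness that 413 is composite.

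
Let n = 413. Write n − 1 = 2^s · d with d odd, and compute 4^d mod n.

413 − 1 = 412 = 2^2 · 103, so d = 103.
4^1 ≡ 4 (mod 413)
4^2 ≡ 4^2 = 16 ≡ 16 (mod 413)
4^4 ≡ 16^2 = 256 ≡ 256 (mod 413)
4^8 ≡ 256^2 = 65536 ≡ 282 (mod 413)
4^16 ≡ 282^2 = 79524 ≡ 228 (mod 413)
4^32 ≡ 228^2 = 51984 ≡ 359 (mod 413)
4^64 ≡ 359^2 = 128881 ≡ 25 (mod 413)
103 = 64 + 32 + 4 + 2 + 1 in binary powers of 2.
So 4^103 ≡ 25 · 359 · 256 · 16 · 4 ≡ 228 (mod 413).
Squaring chain: 228 → 359; never reaches −1, so base 4 is a Miller–Rabin witness that 413 is composite.

228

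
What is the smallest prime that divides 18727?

61

18727 is odd.
Digit sum 25, not divisible by 3.
Ends in 7: not divisible by 5.
7: 18727 = 7·2675 + 2
11: 18727 = 11·1702 + 5
13: 18727 = 13·1440 + 7
17: 18727 = 17·1101 + 10
19: 18727 = 19·985 + 12
23: 18727 = 23·814 + 5
29: 18727 = 29·645 + 22
31: 18727 = 31·604 + 3
37: 18727 = 37·506 + 5
41: 18727 = 41·456 + 31
43: 18727 = 43·435 + 22
47: 18727 = 47·398 + 21
53: 18727 = 53·353 + 18
59: 18727 = 59·317 + 24
61: 18727 = 61·307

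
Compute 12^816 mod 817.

12^1 ≡ 12 (mod 817)
12^2 ≡ 12^2 = 144 ≡ 144 (mod 817)
12^4 ≡ 144^2 = 20736 ≡ 311 (mod 817)
12^8 ≡ 311^2 = 96721 ≡ 315 (mod 817)
12^16 ≡ 315^2 = 99225 ≡ 368 (mod 817)
12^32 ≡ 368^2 = 135424 ≡ 619 (mod 817)
12^64 ≡ 619^2 = 383161 ≡ 805 (mod 817)
12^128 ≡ 805^2 = 648025 ≡ 144 (mod 817)
12^256 ≡ 144^2 = 20736 ≡ 311 (mod 817)
12^512 ≡ 311^2 = 96721 ≡ 315 (mod 817)
816 = 512 + 256 + 32 + 16 in binary powers of 2.
So 12^816 ≡ 315 · 311 · 619 · 368 ≡ 704 (mod 817).
Since 704 ≠ 1, base 12 is a Fermat witness: 817 is composite.

704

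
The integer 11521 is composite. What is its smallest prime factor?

11521 is odd.
Digit sum 10, not divisible by 3.
Ends in 1: not divisible by 5.
7: 11521 = 7·1645 + 6
11: 11521 = 11·1047 + 4
13: 11521 = 13·886 + 3
17: 11521 = 17·677 + 12
19: 11521 = 19·606 + 7
23: 11521 = 23·500 + 21
29: 11521 = 29·397 + 8
31: 11521 = 31·371 + 20
37: 11521 = 37·311 + 14
41: 11521 = 41·281

41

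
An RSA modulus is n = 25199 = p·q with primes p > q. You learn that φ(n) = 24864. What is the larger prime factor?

223

φ(n) = (p−1)(q−1) = n − (p+q) + 1, so p + q = 25199 − 24864 + 1 = 336.
p and q are the roots of t² − 336t + 25199 = 0.
Discriminant: 336² − 4·25199 = 112896 − 100796 = 12100; √12100 = 110.
q = (336 − 110)/2 = 113, p = (336 + 110)/2 = 223.
Check: 113 · 223 = 25199.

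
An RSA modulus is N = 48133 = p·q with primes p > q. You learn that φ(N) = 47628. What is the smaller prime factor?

φ(n) = (p−1)(q−1) = n − (p+q) + 1, so p + q = 48133 − 47628 + 1 = 506.
p and q are the roots of t² − 506t + 48133 = 0.
Discriminant: 506² − 4·48133 = 256036 − 192532 = 63504; √63504 = 252.
q = (506 − 252)/2 = 127, p = (506 + 252)/2 = 379.
Check: 127 · 379 = 48133.

127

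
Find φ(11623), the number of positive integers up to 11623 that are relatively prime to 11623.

Factor: 11623 = 59 · 197.
φ(11623) = (59−1) · (197−1) = 58 · 196 = 11368.

11368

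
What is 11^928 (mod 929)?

1

11^1 ≡ 11 (mod 929)
11^2 ≡ 11^2 = 121 ≡ 121 (mod 929)
11^4 ≡ 121^2 = 14641 ≡ 706 (mod 929)
11^8 ≡ 706^2 = 498436 ≡ 492 (mod 929)
11^16 ≡ 492^2 = 242064 ≡ 524 (mod 929)
11^32 ≡ 524^2 = 274576 ≡ 521 (mod 929)
11^64 ≡ 521^2 = 271441 ≡ 173 (mod 929)
11^128 ≡ 173^2 = 29929 ≡ 201 (mod 929)
11^256 ≡ 201^2 = 40401 ≡ 454 (mod 929)
11^512 ≡ 454^2 = 206116 ≡ 807 (mod 929)
928 = 512 + 256 + 128 + 32 in binary powers of 2.
So 11^928 ≡ 807 · 454 · 201 · 521 ≡ 1 (mod 929).
Since the result is 1, base 11 gives no evidence that 929 is composite.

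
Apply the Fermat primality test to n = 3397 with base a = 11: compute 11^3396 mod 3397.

11^1 ≡ 11 (mod 3397)
11^2 ≡ 11^2 = 121 ≡ 121 (mod 3397)
11^4 ≡ 121^2 = 14641 ≡ 1053 (mod 3397)
11^8 ≡ 1053^2 = 1108809 ≡ 1387 (mod 3397)
11^16 ≡ 1387^2 = 1923769 ≡ 1067 (mod 3397)
11^32 ≡ 1067^2 = 1138489 ≡ 494 (mod 3397)
11^64 ≡ 494^2 = 244036 ≡ 2849 (mod 3397)
11^128 ≡ 2849^2 = 8116801 ≡ 1368 (mod 3397)
11^256 ≡ 1368^2 = 1871424 ≡ 3074 (mod 3397)
11^512 ≡ 3074^2 = 9449476 ≡ 2419 (mod 3397)
11^1024 ≡ 2419^2 = 5851561 ≡ 1927 (mod 3397)
11^2048 ≡ 1927^2 = 3713329 ≡ 408 (mod 3397)
3396 = 2048 + 1024 + 256 + 64 + 4 in binary powers of 2.
So 11^3396 ≡ 408 · 1927 · 3074 · 2849 · 1053 ≡ 699 (mod 3397).
Since 699 ≠ 1, base 11 is a Fermat witness: 3397 is composite.

699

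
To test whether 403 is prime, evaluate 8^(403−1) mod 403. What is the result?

64

8^1 ≡ 8 (mod 403)
8^2 ≡ 8^2 = 64 ≡ 64 (mod 403)
8^4 ≡ 64^2 = 4096 ≡ 66 (mod 403)
8^8 ≡ 66^2 = 4356 ≡ 326 (mod 403)
8^16 ≡ 326^2 = 106276 ≡ 287 (mod 403)
8^32 ≡ 287^2 = 82369 ≡ 157 (mod 403)
8^64 ≡ 157^2 = 24649 ≡ 66 (mod 403)
8^128 ≡ 66^2 = 4356 ≡ 326 (mod 403)
8^256 ≡ 326^2 = 106276 ≡ 287 (mod 403)
402 = 256 + 128 + 16 + 2 in binary powers of 2.
So 8^402 ≡ 287 · 326 · 287 · 64 ≡ 64 (mod 403).
Since 64 ≠ 1, base 8 is a Fermat witness: 403 is composite.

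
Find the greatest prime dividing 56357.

97

56357 = 7 · 8051
8051 = 83 · 97
97 is prime.
So 56357 = 7 · 83 · 97; the largest prime factor is 97.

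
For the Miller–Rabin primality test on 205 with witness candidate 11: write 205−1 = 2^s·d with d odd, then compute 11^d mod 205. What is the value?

205 − 1 = 204 = 2^2 · 51, so d = 51.
11^1 ≡ 11 (mod 205)
11^2 ≡ 11^2 = 121 ≡ 121 (mod 205)
11^4 ≡ 121^2 = 14641 ≡ 86 (mod 205)
11^8 ≡ 86^2 = 7396 ≡ 16 (mod 205)
11^16 ≡ 16^2 = 256 ≡ 51 (mod 205)
11^32 ≡ 51^2 = 2601 ≡ 141 (mod 205)
51 = 32 + 16 + 2 + 1 in binary powers of 2.
So 11^51 ≡ 141 · 51 · 121 · 11 ≡ 181 (mod 205).
Squaring chain: 181 → 166; never reaches −1, so base 11 is a Miller–Rabin witness that 205 is composite.

181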